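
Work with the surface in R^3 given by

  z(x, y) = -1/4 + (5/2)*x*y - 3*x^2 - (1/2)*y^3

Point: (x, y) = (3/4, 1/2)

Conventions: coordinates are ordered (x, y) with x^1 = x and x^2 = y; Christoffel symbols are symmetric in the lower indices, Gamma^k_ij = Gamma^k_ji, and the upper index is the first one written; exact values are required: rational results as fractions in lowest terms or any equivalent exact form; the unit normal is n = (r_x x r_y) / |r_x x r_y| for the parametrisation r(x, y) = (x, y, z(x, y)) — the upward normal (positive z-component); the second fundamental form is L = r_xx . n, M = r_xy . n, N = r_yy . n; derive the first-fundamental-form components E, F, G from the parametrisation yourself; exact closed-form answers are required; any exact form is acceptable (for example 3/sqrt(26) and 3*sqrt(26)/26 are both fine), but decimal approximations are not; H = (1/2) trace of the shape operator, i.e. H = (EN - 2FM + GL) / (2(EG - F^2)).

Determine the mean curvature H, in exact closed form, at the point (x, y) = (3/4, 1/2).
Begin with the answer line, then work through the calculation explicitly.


Answer: H = -399*sqrt(221)/48841

z_x = -13/4, z_y = 3/2, z_xx = -6, z_xy = 5/2, z_yy = -3/2
E = 185/16, F = -39/8, G = 13/4; answer radicand W^2 = 221/16
unnormalised second-form numerators: l = -6, m = 5/2, n = -3/2; L = l/sqrt(221/16), and similarly M = m/sqrt(W^2), N = n/sqrt(W^2)
H = (E*n - 2*F*m + G*l) / (2*(EG - F^2)*sqrt(W^2)); E*n - 2*F*m + G*l = -399/32, EG - F^2 = 221/16, so H = (-399/884)/sqrt(221/16)


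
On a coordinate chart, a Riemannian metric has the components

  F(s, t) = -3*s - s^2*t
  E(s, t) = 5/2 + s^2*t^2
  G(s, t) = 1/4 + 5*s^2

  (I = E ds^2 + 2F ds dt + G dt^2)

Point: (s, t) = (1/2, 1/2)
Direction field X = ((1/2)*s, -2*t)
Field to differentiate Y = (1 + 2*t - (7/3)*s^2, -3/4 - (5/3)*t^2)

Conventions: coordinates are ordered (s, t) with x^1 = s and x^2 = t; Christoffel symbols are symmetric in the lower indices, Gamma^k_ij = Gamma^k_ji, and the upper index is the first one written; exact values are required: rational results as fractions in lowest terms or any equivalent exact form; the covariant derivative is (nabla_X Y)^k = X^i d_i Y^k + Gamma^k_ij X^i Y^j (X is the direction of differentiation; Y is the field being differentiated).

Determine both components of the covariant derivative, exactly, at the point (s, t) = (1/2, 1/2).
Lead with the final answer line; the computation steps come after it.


Answer: (nabla_X Y)^s = -52841/3696, (nabla_X Y)^t = -36285/2464

E = 41/16, F = -13/8, G = 3/2 at the point
E_s = 1/4, E_t = 1/4, F_s = -7/2, F_t = -1/4, G_s = 5, G_t = 0
EG - F^2 = 77/64;  g^inv = (64/77) * [[3/2, 13/8], [13/8, 41/16]]
first-kind symbols [ij,l] = (1/2)(d_i g_jl + d_j g_il - d_l g_ij): [ss,s] = E_s/2 = 1/8, [ss,t] = F_s - E_t/2 = -29/8, [st,s] = E_t/2 = 1/8, [st,t] = G_s/2 = 5/2, [tt,s] = F_t - G_s/2 = -11/4, [tt,t] = G_t/2 = 0
Gamma^s_ij = (G*[ij,s] - F*[ij,t])/(EG - F^2), Gamma^t_ij = (E*[ij,t] - F*[ij,s])/(EG - F^2)
Gamma_sss = -365/77, Gamma_sst = 272/77, Gamma_stt = -24/7, Gamma_tss = -1163/154, Gamma_tst = 423/77, Gamma_ttt = -26/7
X = (1/4, -1), Y = (17/12, -7/6) at the point


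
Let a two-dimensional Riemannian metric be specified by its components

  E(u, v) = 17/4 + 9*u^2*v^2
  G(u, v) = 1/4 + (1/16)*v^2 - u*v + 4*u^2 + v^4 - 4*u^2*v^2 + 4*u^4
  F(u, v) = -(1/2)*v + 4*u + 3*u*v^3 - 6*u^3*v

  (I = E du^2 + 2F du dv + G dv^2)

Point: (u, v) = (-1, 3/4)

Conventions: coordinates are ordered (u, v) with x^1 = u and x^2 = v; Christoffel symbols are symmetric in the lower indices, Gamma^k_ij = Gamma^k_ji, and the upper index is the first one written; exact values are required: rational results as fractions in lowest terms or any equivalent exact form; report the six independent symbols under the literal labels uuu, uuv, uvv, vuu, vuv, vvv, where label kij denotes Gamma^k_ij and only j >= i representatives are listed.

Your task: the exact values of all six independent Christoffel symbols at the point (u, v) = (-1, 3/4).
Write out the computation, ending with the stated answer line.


E = 149/16, F = -73/64, G = 909/128 at the point
E_u = -81/8, E_v = 27/2, F_u = -527/64, F_v = 7/16, G_u = -81/4, G_v = -103/32
EG - F^2 = 265553/4096;  g^inv = (4096/265553) * [[909/128, 73/64], [73/64, 149/16]]
first-kind symbols [ij,l] = (1/2)(d_i g_jl + d_j g_il - d_l g_ij): [uu,u] = E_u/2 = -81/16, [uu,v] = F_u - E_v/2 = -959/64, [uv,u] = E_v/2 = 27/4, [uv,v] = G_u/2 = -81/8, [vv,u] = F_v - G_u/2 = 169/16, [vv,v] = G_v/2 = -103/64
Gamma^u_ij = (G*[ij,u] - F*[ij,v])/(EG - F^2), Gamma^v_ij = (E*[ij,v] - F*[ij,u])/(EG - F^2)

Answer: Gamma_uuu = -217265/265553, Gamma_uuv = 149040/265553, Gamma_uvv = 299723/265553, Gamma_vuu = -595216/265553, Gamma_vuv = -354672/265553, Gamma_vvv = -12040/265553


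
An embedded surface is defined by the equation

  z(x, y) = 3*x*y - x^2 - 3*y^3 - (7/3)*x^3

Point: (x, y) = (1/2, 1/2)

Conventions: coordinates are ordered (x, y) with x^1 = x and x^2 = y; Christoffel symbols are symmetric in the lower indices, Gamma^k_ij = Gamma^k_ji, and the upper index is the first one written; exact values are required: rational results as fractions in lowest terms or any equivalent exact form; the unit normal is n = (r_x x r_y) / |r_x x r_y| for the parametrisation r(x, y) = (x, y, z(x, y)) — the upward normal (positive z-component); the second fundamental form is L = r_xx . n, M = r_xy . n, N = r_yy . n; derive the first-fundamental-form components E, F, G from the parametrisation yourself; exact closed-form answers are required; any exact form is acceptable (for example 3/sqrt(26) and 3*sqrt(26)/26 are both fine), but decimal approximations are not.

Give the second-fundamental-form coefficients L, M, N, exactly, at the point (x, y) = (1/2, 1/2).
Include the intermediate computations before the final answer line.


z_x = -5/4, z_y = -3/4, z_xx = -9, z_xy = 3, z_yy = -9
E = 41/16, F = 15/16, G = 25/16; answer radicand W^2 = 25/8
unnormalised second-form numerators: l = -9, m = 3, n = -9; L = l/sqrt(25/8), and similarly M = m/sqrt(W^2), N = n/sqrt(W^2)

Answer: L = -18*sqrt(2)/5, M = 6*sqrt(2)/5, N = -18*sqrt(2)/5


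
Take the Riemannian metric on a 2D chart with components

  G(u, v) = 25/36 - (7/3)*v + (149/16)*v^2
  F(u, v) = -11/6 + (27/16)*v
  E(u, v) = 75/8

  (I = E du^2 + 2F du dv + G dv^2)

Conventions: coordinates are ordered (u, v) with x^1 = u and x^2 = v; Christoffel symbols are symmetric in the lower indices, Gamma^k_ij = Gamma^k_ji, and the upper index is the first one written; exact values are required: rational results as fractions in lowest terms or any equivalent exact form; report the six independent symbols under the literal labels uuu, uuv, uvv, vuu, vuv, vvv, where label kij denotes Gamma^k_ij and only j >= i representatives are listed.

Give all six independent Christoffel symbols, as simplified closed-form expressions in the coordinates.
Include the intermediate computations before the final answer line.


E = 75/8; F = -11/6 + (27/16)*v; G = 25/36 - (7/3)*v + (149/16)*v^2
Gamma^k_ij = (1/2) g^{kl} (d_i g_jl + d_j g_il - d_l g_ij), with g^inv = (1/(EG-F^2)) [[G, -F], [-F, E]]
first partials: E_u = 0, E_v = 0, F_u = 0, F_v = 27/16, G_u = 0, G_v = -7/3 + (149/8)*v
D = EG - F^2 = 907/288 - (251/16)*v + (21621/256)*v^2
expanded: Gamma^u_uu = (G E_u - 2F F_u + F E_v)/(2D), Gamma^u_uv = (G E_v - F G_u)/(2D), Gamma^u_vv = (2G F_v - G G_u - F G_v)/(2D), Gamma^v_uu = (2E F_u - E E_v - F E_u)/(2D), Gamma^v_uv = (E G_u - F E_v)/(2D), Gamma^v_vv = (E G_v - 2F F_v + F G_u)/(2D); substitute and cancel common factors

Answer: Gamma_uuu = 0, Gamma_uuv = 0, Gamma_uvv = (34800*v - 2228)/(194589*v^2 - 36144*v + 7256), Gamma_vuu = 0, Gamma_vuv = 0, Gamma_vvv = (194589*v - 18072)/(194589*v^2 - 36144*v + 7256)


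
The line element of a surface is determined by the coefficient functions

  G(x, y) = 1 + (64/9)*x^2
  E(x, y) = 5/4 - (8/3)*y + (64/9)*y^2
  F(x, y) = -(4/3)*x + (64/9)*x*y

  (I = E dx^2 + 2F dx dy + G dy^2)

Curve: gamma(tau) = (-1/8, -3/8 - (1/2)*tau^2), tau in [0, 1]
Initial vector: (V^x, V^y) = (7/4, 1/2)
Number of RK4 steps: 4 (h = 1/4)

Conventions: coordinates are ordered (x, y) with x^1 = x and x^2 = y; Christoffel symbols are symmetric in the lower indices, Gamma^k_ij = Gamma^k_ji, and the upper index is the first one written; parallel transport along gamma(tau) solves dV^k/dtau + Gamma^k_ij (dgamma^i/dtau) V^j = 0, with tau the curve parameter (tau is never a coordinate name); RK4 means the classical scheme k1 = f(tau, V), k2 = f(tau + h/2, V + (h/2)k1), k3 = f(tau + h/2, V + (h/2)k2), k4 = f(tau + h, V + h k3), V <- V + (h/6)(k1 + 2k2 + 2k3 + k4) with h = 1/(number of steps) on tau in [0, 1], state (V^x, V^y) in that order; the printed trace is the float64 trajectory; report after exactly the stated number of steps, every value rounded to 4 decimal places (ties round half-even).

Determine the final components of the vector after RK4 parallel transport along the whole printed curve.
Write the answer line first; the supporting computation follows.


Answer: V^x = 1.0613, V^y = 0.3854

gamma'(tau) = (0, -tau); f(tau, V)^k = -Gamma^k_ij(gamma(tau)) gamma'^i(tau) V^j; h = 1/4; intermediate values shown to 6 dp
curve data and Christoffel symbols at the stage parameters:
  tau = 0.000000: gamma = (-0.125000, -0.375000), gamma' = (0.000000, 0.000000); Gamma_xxx = 0.000000, Gamma_xxy = -1.190083, Gamma_xyy = 0.000000, Gamma_yxx = 0.000000, Gamma_yxy = -0.264463, Gamma_yyy = 0.000000
  tau = 0.125000: gamma = (-0.125000, -0.382812), gamma' = (0.000000, -0.125000); Gamma_xxx = 0.000000, Gamma_xxy = -1.184434, Gamma_xyy = 0.000000, Gamma_yxx = 0.000000, Gamma_yxy = -0.259602, Gamma_yyy = 0.000000
  tau = 0.250000: gamma = (-0.125000, -0.406250), gamma' = (0.000000, -0.250000); Gamma_xxx = 0.000000, Gamma_xxy = -1.166987, Gamma_xyy = 0.000000, Gamma_yxx = 0.000000, Gamma_yxy = -0.245681, Gamma_yyy = 0.000000
  tau = 0.375000: gamma = (-0.125000, -0.445312), gamma' = (0.000000, -0.375000); Gamma_xxx = 0.000000, Gamma_xxy = -1.136717, Gamma_xyy = 0.000000, Gamma_yxx = 0.000000, Gamma_yxy = -0.224537, Gamma_yyy = 0.000000
  tau = 0.500000: gamma = (-0.125000, -0.500000), gamma' = (0.000000, -0.500000); Gamma_xxx = 0.000000, Gamma_xxy = -1.093168, Gamma_xyy = 0.000000, Gamma_yxx = 0.000000, Gamma_yxy = -0.198758, Gamma_yyy = 0.000000
  tau = 0.625000: gamma = (-0.125000, -0.570312), gamma' = (0.000000, -0.625000); Gamma_xxx = 0.000000, Gamma_xxy = -1.037346, Gamma_xyy = 0.000000, Gamma_yxx = 0.000000, Gamma_yxy = -0.171109, Gamma_yyy = 0.000000
  tau = 0.750000: gamma = (-0.125000, -0.656250), gamma' = (0.000000, -0.750000); Gamma_xxx = 0.000000, Gamma_xxy = -0.971879, Gamma_xyy = 0.000000, Gamma_yxx = 0.000000, Gamma_yxy = -0.143982, Gamma_yyy = 0.000000
  tau = 0.875000: gamma = (-0.125000, -0.757812), gamma' = (0.000000, -0.875000); Gamma_xxx = 0.000000, Gamma_xxy = -0.900413, Gamma_xyy = 0.000000, Gamma_yxx = 0.000000, Gamma_yxy = -0.119063, Gamma_yyy = 0.000000
  tau = 1.000000: gamma = (-0.125000, -0.875000), gamma' = (0.000000, -1.000000); Gamma_xxx = 0.000000, Gamma_xxy = -0.826748, Gamma_xyy = 0.000000, Gamma_yxx = 0.000000, Gamma_yxy = -0.097264, Gamma_yyy = 0.000000
step 0: V^x = 1.7500, V^y = 0.5000
step 1: k1 = (0.000000, 0.000000), k2 = (-0.259095, -0.056788), k3 = (-0.254300, -0.055737), k4 = (-0.492009, -0.103581); V <- V + (h/6)(k1 + 2k2 + 2k3 + k4): V^x = 1.6867, V^y = 0.4863
step 2: k1 = (-0.492094, -0.103599), k2 = (-0.692775, -0.136844), k3 = (-0.682082, -0.134732), k4 = (-0.828728, -0.150678); V <- V + (h/6)(k1 + 2k2 + 2k3 + k4): V^x = 1.5171, V^y = 0.4531
step 3: k1 = (-0.829228, -0.150769), k2 = (-0.916403, -0.151159), k3 = (-0.909338, -0.149994), k4 = (-0.940130, -0.139278); V <- V + (h/6)(k1 + 2k2 + 2k3 + k4): V^x = 1.2912, V^y = 0.4159
step 4: k1 = (-0.941198, -0.139437), k2 = (-0.924628, -0.122265), k3 = (-0.926260, -0.122481), k4 = (-0.876086, -0.103069); V <- V + (h/6)(k1 + 2k2 + 2k3 + k4): V^x = 1.0613, V^y = 0.3854


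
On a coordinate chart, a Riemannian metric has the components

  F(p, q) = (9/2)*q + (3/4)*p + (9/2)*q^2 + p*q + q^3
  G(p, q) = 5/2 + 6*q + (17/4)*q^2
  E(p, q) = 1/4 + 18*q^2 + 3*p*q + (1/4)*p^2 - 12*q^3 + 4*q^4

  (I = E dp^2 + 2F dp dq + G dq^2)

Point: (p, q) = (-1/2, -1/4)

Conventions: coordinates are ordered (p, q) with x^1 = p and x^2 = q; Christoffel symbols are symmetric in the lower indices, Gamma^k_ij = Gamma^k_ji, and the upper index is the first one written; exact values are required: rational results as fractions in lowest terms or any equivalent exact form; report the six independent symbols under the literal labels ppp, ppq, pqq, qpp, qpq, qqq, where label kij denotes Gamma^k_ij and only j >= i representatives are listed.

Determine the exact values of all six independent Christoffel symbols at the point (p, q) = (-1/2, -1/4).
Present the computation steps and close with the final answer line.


E = 129/64, F = -71/64, G = 81/64 at the point
E_p = -1, E_q = -13, F_p = 1/2, F_q = 31/16, G_p = 0, G_q = 31/8
EG - F^2 = 169/128;  g^inv = (128/169) * [[81/64, 71/64], [71/64, 129/64]]
first-kind symbols [ij,l] = (1/2)(d_i g_jl + d_j g_il - d_l g_ij): [pp,p] = E_p/2 = -1/2, [pp,q] = F_p - E_q/2 = 7, [pq,p] = E_q/2 = -13/2, [pq,q] = G_p/2 = 0, [qq,p] = F_q - G_p/2 = 31/16, [qq,q] = G_q/2 = 31/16
Gamma^p_ij = (G*[ij,p] - F*[ij,q])/(EG - F^2), Gamma^q_ij = (E*[ij,q] - F*[ij,p])/(EG - F^2)

Answer: Gamma_ppp = 913/169, Gamma_ppq = -81/13, Gamma_pqq = 589/169, Gamma_qpp = 1735/169, Gamma_qpq = -71/13, Gamma_qqq = 775/169


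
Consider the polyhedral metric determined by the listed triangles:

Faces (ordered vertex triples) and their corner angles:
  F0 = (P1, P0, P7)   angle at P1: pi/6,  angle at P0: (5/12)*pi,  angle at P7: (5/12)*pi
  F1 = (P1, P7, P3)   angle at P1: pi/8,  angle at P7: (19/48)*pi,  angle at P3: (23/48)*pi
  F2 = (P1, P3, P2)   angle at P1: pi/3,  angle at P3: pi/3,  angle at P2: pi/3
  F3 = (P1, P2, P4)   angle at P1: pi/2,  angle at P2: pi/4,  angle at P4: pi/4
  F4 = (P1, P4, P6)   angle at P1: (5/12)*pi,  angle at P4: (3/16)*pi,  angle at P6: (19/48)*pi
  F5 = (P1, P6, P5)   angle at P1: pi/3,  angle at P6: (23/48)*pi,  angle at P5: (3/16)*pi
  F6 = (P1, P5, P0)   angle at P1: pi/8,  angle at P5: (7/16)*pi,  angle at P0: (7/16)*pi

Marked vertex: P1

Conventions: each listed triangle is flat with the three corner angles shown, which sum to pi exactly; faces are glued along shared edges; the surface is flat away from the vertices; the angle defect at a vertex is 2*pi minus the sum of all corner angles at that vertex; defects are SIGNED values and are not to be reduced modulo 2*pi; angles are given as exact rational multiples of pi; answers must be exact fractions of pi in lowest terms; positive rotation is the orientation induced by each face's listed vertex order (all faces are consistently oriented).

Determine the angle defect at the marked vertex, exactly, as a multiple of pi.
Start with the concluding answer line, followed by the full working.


Answer: defect(P1) = 0

Sum of corner angles at P1: 2*pi
defect = 2*pi - 2*pi


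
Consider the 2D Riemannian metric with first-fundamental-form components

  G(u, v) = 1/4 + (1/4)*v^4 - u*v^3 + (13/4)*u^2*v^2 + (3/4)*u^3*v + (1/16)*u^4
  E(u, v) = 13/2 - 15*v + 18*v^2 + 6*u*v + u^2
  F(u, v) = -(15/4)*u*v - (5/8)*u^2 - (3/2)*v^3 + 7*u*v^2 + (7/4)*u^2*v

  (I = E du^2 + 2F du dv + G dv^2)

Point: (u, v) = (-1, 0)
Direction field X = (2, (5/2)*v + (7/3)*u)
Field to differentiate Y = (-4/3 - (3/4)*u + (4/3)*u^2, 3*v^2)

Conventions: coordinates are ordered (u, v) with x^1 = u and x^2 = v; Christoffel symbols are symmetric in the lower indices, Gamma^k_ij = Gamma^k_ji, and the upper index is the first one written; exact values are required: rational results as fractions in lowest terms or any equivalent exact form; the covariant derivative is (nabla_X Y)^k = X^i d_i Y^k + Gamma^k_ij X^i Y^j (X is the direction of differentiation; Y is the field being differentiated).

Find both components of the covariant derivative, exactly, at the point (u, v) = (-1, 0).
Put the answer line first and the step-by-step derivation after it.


Answer: (nabla_X Y)^u = 473/300, (nabla_X Y)^v = 1848/25

E = 15/2, F = -5/8, G = 5/16 at the point
E_u = -2, E_v = -21, F_u = 5/4, F_v = 11/2, G_u = -1/4, G_v = -3/4
EG - F^2 = 125/64;  g^inv = (64/125) * [[5/16, 5/8], [5/8, 15/2]]
first-kind symbols [ij,l] = (1/2)(d_i g_jl + d_j g_il - d_l g_ij): [uu,u] = E_u/2 = -1, [uu,v] = F_u - E_v/2 = 47/4, [uv,u] = E_v/2 = -21/2, [uv,v] = G_u/2 = -1/8, [vv,u] = F_v - G_u/2 = 45/8, [vv,v] = G_v/2 = -3/8
Gamma^u_ij = (G*[ij,u] - F*[ij,v])/(EG - F^2), Gamma^v_ij = (E*[ij,v] - F*[ij,u])/(EG - F^2)
Gamma_uuu = 18/5, Gamma_uuv = -43/25, Gamma_uvv = 39/50, Gamma_vuu = 224/5, Gamma_vuv = -96/25, Gamma_vvv = 9/25
X = (2, -7/3), Y = (3/4, 0) at the point


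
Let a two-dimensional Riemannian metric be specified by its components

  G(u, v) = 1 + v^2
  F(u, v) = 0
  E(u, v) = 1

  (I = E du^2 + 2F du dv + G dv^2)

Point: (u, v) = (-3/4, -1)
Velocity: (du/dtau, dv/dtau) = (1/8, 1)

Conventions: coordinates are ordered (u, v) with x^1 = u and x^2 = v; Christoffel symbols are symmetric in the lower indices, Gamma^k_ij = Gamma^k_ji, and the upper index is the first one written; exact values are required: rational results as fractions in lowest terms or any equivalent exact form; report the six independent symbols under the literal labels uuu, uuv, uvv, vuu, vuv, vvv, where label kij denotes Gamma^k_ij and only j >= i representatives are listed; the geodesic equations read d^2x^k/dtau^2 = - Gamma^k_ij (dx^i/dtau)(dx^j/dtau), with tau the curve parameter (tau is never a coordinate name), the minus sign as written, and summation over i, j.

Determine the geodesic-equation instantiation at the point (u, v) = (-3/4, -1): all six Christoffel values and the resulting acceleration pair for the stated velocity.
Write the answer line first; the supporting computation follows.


Answer: Gamma_uuu = 0, Gamma_uuv = 0, Gamma_uvv = 0, Gamma_vuu = 0, Gamma_vuv = 0, Gamma_vvv = -1/2; accelerations (d^2u/dtau^2, d^2v/dtau^2) = (0, 1/2)

E = 1, F = 0, G = 2 at the point
E_u = 0, E_v = 0, F_u = 0, F_v = 0, G_u = 0, G_v = -2
EG - F^2 = 2;  g^inv = (1/2) * [[2, 0], [0, 1]]
first-kind symbols [ij,l] = (1/2)(d_i g_jl + d_j g_il - d_l g_ij): [uu,u] = E_u/2 = 0, [uu,v] = F_u - E_v/2 = 0, [uv,u] = E_v/2 = 0, [uv,v] = G_u/2 = 0, [vv,u] = F_v - G_u/2 = 0, [vv,v] = G_v/2 = -1
Gamma^u_ij = (G*[ij,u] - F*[ij,v])/(EG - F^2), Gamma^v_ij = (E*[ij,v] - F*[ij,u])/(EG - F^2)
Gamma_uuu = 0, Gamma_uuv = 0, Gamma_uvv = 0, Gamma_vuu = 0, Gamma_vuv = 0, Gamma_vvv = -1/2
d^2u/dtau^2 = -(Gamma_uuu*(1/8)^2 + 2*Gamma_uuv*(1/8)*(1) + Gamma_uvv*(1)^2) = 0
d^2v/dtau^2 = -(Gamma_vuu*(1/8)^2 + 2*Gamma_vuv*(1/8)*(1) + Gamma_vvv*(1)^2) = 1/2


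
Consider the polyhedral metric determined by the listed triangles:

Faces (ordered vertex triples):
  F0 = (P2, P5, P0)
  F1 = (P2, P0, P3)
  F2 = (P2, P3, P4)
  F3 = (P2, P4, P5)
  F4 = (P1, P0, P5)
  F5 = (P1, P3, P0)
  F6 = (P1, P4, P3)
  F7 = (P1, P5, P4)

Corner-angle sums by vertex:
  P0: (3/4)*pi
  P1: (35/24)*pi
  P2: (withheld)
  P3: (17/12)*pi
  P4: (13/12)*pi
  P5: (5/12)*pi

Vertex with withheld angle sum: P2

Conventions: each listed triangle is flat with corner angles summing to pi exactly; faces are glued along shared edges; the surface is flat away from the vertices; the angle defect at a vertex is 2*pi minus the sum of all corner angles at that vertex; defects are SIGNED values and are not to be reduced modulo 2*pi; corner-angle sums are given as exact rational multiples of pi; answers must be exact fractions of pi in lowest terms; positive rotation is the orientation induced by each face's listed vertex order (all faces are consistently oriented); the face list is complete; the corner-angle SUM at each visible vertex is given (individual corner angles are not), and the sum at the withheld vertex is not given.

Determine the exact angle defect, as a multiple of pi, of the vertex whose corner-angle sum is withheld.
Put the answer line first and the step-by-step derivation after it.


Answer: defect(P2) = (-7/8)*pi

V = 6, E = 12, F = 8; chi = V - E + F = 2
Gauss-Bonnet: total defect = 2*pi*chi = 4*pi; visible defects sum to (39/8)*pi


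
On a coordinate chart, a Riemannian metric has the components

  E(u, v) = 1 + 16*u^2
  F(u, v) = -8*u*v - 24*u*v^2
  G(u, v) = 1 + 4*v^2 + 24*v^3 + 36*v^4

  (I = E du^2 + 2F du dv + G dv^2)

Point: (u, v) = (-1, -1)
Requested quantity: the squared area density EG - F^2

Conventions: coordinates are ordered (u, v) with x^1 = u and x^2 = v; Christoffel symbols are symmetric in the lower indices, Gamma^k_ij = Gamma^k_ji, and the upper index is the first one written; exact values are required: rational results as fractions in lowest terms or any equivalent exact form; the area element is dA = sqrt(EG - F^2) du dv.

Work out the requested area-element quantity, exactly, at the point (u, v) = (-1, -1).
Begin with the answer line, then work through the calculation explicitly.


Answer: EG - F^2 = 33

E = 17, F = 16, G = 17; EG - F^2 = 33


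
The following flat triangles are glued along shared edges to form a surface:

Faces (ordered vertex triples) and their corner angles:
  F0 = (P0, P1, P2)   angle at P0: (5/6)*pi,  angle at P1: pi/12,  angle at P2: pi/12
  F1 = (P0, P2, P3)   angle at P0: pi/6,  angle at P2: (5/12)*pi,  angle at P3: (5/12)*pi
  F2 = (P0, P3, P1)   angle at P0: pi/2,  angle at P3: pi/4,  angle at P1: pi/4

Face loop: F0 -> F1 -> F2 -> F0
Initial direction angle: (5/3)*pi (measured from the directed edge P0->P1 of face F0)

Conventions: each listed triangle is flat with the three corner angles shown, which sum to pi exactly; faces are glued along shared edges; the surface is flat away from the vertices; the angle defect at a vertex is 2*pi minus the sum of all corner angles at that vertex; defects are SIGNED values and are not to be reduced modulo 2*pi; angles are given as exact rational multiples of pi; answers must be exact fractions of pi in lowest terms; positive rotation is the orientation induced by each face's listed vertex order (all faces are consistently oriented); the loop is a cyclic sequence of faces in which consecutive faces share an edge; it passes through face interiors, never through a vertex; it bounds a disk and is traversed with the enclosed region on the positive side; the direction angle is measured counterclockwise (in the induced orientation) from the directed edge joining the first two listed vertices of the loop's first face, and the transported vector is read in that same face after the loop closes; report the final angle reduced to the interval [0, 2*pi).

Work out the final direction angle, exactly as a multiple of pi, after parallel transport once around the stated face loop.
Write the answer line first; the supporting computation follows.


Answer: final direction angle = pi/6

enclosed vertex P0: corner angles sum to (3/2)*pi, defect = 2*pi - (3/2)*pi = pi/2
by Gauss-Bonnet the loop rotates the vector by the enclosed defect sum (positive orientation, mod 2*pi)
final angle = (5/3)*pi + pi/2 = pi/6 (mod 2*pi)


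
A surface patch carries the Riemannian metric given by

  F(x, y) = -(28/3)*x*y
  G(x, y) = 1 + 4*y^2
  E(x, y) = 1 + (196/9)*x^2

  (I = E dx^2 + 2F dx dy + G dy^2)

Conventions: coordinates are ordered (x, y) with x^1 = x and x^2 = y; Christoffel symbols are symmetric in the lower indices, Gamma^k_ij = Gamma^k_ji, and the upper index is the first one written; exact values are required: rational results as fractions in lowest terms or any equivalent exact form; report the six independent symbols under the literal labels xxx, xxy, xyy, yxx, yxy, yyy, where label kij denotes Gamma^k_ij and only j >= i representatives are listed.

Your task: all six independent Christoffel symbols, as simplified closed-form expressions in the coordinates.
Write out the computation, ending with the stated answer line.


E = 1 + (196/9)*x^2; F = -(28/3)*x*y; G = 1 + 4*y^2
Gamma^k_ij = (1/2) g^{kl} (d_i g_jl + d_j g_il - d_l g_ij), with g^inv = (1/(EG-F^2)) [[G, -F], [-F, E]]
first partials: E_x = (392/9)*x, E_y = 0, F_x = -(28/3)*y, F_y = -(28/3)*x, G_x = 0, G_y = 8*y
D = EG - F^2 = 1 + 4*y^2 + (196/9)*x^2
expanded: Gamma^x_xx = (G E_x - 2F F_x + F E_y)/(2D), Gamma^x_xy = (G E_y - F G_x)/(2D), Gamma^x_yy = (2G F_y - G G_x - F G_y)/(2D), Gamma^y_xx = (2E F_x - E E_y - F E_x)/(2D), Gamma^y_xy = (E G_x - F E_y)/(2D), Gamma^y_yy = (E G_y - 2F F_y + F G_x)/(2D); substitute and cancel common factors

Answer: Gamma_xxx = 196*x/(196*x^2 + 36*y^2 + 9), Gamma_xxy = 0, Gamma_xyy = -84*x/(196*x^2 + 36*y^2 + 9), Gamma_yxx = -84*y/(196*x^2 + 36*y^2 + 9), Gamma_yxy = 0, Gamma_yyy = 36*y/(196*x^2 + 36*y^2 + 9)


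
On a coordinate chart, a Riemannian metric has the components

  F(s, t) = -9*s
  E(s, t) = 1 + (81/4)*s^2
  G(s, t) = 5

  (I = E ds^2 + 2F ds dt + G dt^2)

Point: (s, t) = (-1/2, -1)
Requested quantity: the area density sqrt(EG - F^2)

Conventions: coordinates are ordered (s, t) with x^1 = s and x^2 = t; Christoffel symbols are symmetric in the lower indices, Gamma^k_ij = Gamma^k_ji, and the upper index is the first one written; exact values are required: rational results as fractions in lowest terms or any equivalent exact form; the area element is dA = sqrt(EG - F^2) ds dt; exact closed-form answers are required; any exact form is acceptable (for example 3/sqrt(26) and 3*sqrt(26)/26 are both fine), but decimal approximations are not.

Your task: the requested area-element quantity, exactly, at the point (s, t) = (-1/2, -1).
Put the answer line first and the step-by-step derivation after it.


Answer: sqrt(EG - F^2) = sqrt(161)/4

E = 97/16, F = 9/2, G = 5; EG - F^2 = 161/16


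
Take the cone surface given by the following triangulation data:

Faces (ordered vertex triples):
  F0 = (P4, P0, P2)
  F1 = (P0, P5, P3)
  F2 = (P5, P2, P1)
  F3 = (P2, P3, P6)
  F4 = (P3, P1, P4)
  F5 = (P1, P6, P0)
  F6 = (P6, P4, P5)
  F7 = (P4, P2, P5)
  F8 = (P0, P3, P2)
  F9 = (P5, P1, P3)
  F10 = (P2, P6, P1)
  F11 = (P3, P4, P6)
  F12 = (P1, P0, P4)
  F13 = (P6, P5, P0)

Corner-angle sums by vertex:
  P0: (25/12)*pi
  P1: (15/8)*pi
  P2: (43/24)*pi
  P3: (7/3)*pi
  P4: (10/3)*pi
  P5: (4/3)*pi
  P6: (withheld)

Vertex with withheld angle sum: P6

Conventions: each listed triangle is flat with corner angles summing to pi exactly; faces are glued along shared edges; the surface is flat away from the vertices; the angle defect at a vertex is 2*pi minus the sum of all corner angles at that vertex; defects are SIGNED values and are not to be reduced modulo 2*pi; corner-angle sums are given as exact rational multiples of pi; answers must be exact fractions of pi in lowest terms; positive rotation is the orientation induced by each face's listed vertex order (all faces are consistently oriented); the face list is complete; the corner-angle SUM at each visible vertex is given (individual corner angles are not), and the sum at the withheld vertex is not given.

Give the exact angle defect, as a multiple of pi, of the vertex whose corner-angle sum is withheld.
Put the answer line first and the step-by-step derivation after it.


Answer: defect(P6) = (3/4)*pi

V = 7, E = 21, F = 14; chi = V - E + F = 0
Gauss-Bonnet: total defect = 2*pi*chi = 0; visible defects sum to (-3/4)*pi


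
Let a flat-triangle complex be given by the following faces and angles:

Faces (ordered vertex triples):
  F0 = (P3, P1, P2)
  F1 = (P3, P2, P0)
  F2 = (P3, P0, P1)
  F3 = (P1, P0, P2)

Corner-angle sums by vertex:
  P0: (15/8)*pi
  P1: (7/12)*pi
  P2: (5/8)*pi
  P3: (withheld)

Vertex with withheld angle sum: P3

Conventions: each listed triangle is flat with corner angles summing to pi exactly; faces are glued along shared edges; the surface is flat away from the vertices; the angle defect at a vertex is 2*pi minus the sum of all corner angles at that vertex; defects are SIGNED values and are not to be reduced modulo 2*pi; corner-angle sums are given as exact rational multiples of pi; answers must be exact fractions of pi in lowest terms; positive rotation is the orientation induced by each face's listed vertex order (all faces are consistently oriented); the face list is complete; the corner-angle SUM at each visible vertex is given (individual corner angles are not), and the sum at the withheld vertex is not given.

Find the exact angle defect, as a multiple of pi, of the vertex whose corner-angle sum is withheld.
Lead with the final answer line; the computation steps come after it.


Answer: defect(P3) = (13/12)*pi

V = 4, E = 6, F = 4; chi = V - E + F = 2
Gauss-Bonnet: total defect = 2*pi*chi = 4*pi; visible defects sum to (35/12)*pi


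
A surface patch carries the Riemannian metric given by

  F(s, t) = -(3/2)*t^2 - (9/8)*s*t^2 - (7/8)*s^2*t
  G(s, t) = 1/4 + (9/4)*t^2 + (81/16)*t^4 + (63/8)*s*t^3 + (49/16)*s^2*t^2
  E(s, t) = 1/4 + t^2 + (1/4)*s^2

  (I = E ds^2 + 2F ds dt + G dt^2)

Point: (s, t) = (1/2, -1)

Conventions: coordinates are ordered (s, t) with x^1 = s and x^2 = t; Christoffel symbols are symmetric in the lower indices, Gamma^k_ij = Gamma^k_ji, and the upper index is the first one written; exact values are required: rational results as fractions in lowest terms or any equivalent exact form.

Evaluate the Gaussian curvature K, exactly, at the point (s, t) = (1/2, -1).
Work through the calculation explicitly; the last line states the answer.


E = 21/16, F = -59/32, G = 281/64, EG - F^2 = 605/256 at the point
E_s = 1/4, E_t = -2, F_s = -1/4, F_t = 125/32, G_s = -77/16, G_t = -463/32
E_tt = 2, F_st = 11/8, G_ss = 49/8
By Brioschi, K is (det M1 - det M2) divided by (EG - F^2) squared.
M1 = [[-E_tt/2 + F_st - G_ss/2, E_s/2, F_s - E_t/2], [F_t - G_s/2, E, F], [G_t/2, F, G]] = [[-43/16, 1/8, 3/4], [101/16, 21/16, -59/32], [-463/64, -59/32, 281/64]]; det M1 = -159845/16384
M2 = [[0, E_t/2, G_s/2], [E_t/2, E, F], [G_s/2, F, G]] = [[0, -1, -77/32], [-1, 21/16, -59/32], [-77/32, -59/32, 281/64]]; det M2 = -341821/16384
det M1 - det M2 = 22747/2048; K = 22747/2048 / (605/256)^2 = 727904/366025

Answer: K = 727904/366025


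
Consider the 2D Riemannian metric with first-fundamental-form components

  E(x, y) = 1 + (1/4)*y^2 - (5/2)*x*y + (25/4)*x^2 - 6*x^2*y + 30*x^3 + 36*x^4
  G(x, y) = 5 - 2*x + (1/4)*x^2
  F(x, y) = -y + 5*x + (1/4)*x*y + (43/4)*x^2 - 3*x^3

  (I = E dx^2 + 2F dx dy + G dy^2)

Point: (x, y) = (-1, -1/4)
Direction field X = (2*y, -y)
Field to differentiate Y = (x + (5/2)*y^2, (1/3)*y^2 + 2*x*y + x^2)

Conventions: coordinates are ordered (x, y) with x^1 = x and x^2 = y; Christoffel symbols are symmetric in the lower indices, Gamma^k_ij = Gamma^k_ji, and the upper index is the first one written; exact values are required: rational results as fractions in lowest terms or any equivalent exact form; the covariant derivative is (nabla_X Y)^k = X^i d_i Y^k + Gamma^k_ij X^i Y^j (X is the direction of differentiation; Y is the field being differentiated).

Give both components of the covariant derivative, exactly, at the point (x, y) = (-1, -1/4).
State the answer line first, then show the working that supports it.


Answer: (nabla_X Y)^x = -1243/864, (nabla_X Y)^y = 433/1566

E = 905/64, F = 145/16, G = 29/4 at the point
E_x = -551/8, E_y = -29/8, F_x = -409/16, F_y = -5/4, G_x = -5/2, G_y = 0
EG - F^2 = 1305/64;  g^inv = (64/1305) * [[29/4, -145/16], [-145/16, 905/64]]
first-kind symbols [ij,l] = (1/2)(d_i g_jl + d_j g_il - d_l g_ij): [xx,x] = E_x/2 = -551/16, [xx,y] = F_x - E_y/2 = -95/4, [xy,x] = E_y/2 = -29/16, [xy,y] = G_x/2 = -5/4, [yy,x] = F_y - G_x/2 = 0, [yy,y] = G_y/2 = 0
Gamma^x_ij = (G*[ij,x] - F*[ij,y])/(EG - F^2), Gamma^y_ij = (E*[ij,y] - F*[ij,x])/(EG - F^2)
Gamma_xxx = -76/45, Gamma_xxy = -4/45, Gamma_xyy = 0, Gamma_yxx = -304/261, Gamma_yxy = -16/261, Gamma_yyy = 0
X = (-1/2, 1/4), Y = (-27/32, 73/48) at the point


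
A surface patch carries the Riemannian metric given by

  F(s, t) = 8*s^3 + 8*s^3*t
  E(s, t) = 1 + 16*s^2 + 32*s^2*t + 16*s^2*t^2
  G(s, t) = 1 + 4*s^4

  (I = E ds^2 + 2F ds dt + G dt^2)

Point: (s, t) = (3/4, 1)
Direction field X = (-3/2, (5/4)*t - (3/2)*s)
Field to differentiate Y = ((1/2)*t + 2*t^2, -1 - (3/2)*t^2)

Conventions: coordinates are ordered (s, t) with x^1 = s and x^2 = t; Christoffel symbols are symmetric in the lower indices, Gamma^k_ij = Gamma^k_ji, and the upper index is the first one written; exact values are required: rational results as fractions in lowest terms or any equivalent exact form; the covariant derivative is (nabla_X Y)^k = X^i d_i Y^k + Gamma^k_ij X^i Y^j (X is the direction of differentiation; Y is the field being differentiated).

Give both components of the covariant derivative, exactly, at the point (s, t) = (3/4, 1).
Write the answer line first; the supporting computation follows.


Answer: (nabla_X Y)^s = -87399/39184, (nabla_X Y)^t = -17607/19592

E = 37, F = 27/4, G = 145/64 at the point
E_s = 96, E_t = 36, F_s = 27, F_t = 27/8, G_s = 27/4, G_t = 0
EG - F^2 = 2449/64;  g^inv = (64/2449) * [[145/64, -27/4], [-27/4, 37]]
first-kind symbols [ij,l] = (1/2)(d_i g_jl + d_j g_il - d_l g_ij): [ss,s] = E_s/2 = 48, [ss,t] = F_s - E_t/2 = 9, [st,s] = E_t/2 = 18, [st,t] = G_s/2 = 27/8, [tt,s] = F_t - G_s/2 = 0, [tt,t] = G_t/2 = 0
Gamma^s_ij = (G*[ij,s] - F*[ij,t])/(EG - F^2), Gamma^t_ij = (E*[ij,t] - F*[ij,s])/(EG - F^2)
Gamma_sss = 3072/2449, Gamma_sst = 1152/2449, Gamma_stt = 0, Gamma_tss = 576/2449, Gamma_tst = 216/2449, Gamma_ttt = 0
X = (-3/2, 1/8), Y = (5/2, -5/2) at the point


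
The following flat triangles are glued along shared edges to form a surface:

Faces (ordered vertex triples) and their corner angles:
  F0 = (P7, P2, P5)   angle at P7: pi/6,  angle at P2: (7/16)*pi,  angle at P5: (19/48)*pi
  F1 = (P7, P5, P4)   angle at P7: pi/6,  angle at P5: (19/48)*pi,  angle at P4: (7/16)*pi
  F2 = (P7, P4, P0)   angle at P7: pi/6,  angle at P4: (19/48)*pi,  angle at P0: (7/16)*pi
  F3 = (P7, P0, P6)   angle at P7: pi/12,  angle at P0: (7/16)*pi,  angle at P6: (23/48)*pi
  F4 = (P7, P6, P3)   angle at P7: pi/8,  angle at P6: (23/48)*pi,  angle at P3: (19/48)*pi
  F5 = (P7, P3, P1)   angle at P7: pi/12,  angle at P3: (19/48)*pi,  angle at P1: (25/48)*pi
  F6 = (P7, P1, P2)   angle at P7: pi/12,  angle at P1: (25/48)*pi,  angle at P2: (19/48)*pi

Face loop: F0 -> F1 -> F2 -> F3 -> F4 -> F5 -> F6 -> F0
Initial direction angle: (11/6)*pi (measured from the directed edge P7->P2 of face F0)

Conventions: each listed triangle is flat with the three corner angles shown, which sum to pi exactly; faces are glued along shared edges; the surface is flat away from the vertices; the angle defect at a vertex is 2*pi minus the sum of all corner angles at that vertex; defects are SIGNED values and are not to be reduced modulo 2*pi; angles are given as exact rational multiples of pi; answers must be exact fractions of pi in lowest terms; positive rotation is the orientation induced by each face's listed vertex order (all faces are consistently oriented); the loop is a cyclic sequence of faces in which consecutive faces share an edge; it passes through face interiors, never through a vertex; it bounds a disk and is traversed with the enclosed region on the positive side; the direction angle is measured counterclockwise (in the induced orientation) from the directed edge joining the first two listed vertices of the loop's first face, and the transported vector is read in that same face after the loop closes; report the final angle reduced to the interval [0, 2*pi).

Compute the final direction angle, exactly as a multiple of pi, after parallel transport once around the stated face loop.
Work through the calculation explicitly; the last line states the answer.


enclosed vertex P7: corner angles sum to (7/8)*pi, defect = 2*pi - (7/8)*pi = (9/8)*pi
holonomy = initial angle + sum of enclosed defects (mod 2*pi), positive in the induced orientation
final angle = (11/6)*pi + (9/8)*pi = (23/24)*pi (mod 2*pi)

Answer: final direction angle = (23/24)*pi


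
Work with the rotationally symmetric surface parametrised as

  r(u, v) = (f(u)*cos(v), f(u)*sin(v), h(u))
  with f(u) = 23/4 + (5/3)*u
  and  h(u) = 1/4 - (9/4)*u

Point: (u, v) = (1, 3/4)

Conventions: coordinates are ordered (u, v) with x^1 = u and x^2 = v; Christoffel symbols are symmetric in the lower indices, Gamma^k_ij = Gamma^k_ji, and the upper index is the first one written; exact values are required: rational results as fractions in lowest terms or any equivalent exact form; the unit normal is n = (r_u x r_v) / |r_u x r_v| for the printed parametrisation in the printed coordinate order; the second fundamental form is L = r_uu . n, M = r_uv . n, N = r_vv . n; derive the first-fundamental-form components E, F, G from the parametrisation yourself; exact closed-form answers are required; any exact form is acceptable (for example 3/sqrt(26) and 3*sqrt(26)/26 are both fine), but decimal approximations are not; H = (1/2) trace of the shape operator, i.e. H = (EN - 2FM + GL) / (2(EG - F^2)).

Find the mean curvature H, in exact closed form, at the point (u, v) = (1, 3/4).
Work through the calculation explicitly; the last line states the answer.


f = 89/12, f' = 5/3, f'' = 0, h' = -9/4, h'' = 0
E = 1129/144, F = 0, G = 7921/144; answer radicand W^2 = 1129/144
unnormalised second-form numerators: l = 0, m = 0, n = -267/16; L = l/sqrt(1129/144), and similarly M = m/sqrt(W^2), N = n/sqrt(W^2)
H = (E*n - 2*F*m + G*l) / (2*(EG - F^2)*sqrt(W^2)); E*n - 2*F*m + G*l = -100481/768, EG - F^2 = 8942809/20736, so H = (-27/178)/sqrt(1129/144)

Answer: H = -162*sqrt(1129)/100481


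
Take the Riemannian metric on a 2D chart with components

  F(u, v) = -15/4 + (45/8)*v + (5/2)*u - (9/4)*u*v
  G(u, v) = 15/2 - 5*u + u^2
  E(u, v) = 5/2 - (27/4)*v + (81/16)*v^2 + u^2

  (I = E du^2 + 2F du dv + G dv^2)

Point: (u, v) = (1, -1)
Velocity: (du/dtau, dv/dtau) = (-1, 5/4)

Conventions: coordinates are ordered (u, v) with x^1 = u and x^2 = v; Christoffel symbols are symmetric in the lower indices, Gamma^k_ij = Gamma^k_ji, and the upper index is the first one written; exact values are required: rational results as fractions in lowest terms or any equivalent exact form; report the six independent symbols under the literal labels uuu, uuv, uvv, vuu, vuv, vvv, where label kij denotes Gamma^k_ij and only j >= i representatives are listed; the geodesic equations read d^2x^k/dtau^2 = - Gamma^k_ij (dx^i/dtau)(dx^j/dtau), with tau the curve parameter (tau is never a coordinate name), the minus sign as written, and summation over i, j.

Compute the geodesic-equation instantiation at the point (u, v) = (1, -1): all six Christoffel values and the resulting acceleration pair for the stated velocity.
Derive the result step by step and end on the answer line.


E = 245/16, F = -37/8, G = 7/2 at the point
E_u = 2, E_v = -135/8, F_u = 19/4, F_v = 27/8, G_u = -3, G_v = 0
EG - F^2 = 2061/64;  g^inv = (64/2061) * [[7/2, 37/8], [37/8, 245/16]]
first-kind symbols [ij,l] = (1/2)(d_i g_jl + d_j g_il - d_l g_ij): [uu,u] = E_u/2 = 1, [uu,v] = F_u - E_v/2 = 211/16, [uv,u] = E_v/2 = -135/16, [uv,v] = G_u/2 = -3/2, [vv,u] = F_v - G_u/2 = 39/8, [vv,v] = G_v/2 = 0
Gamma^u_ij = (G*[ij,u] - F*[ij,v])/(EG - F^2), Gamma^v_ij = (E*[ij,v] - F*[ij,u])/(EG - F^2)
Gamma_uuu = 8255/4122, Gamma_uuv = -778/687, Gamma_uvv = 364/687, Gamma_vuu = 52879/8244, Gamma_vuv = -2645/1374, Gamma_vvv = 481/687
d^2u/dtau^2 = -(Gamma_uuu*(-1)^2 + 2*Gamma_uuv*(-1)*(5/4) + Gamma_uvv*(5/4)^2) = -46675/8244
d^2v/dtau^2 = -(Gamma_vuu*(-1)^2 + 2*Gamma_vuv*(-1)*(5/4) + Gamma_vvv*(5/4)^2) = -406291/32976

Answer: Gamma_uuu = 8255/4122, Gamma_uuv = -778/687, Gamma_uvv = 364/687, Gamma_vuu = 52879/8244, Gamma_vuv = -2645/1374, Gamma_vvv = 481/687; accelerations (d^2u/dtau^2, d^2v/dtau^2) = (-46675/8244, -406291/32976)


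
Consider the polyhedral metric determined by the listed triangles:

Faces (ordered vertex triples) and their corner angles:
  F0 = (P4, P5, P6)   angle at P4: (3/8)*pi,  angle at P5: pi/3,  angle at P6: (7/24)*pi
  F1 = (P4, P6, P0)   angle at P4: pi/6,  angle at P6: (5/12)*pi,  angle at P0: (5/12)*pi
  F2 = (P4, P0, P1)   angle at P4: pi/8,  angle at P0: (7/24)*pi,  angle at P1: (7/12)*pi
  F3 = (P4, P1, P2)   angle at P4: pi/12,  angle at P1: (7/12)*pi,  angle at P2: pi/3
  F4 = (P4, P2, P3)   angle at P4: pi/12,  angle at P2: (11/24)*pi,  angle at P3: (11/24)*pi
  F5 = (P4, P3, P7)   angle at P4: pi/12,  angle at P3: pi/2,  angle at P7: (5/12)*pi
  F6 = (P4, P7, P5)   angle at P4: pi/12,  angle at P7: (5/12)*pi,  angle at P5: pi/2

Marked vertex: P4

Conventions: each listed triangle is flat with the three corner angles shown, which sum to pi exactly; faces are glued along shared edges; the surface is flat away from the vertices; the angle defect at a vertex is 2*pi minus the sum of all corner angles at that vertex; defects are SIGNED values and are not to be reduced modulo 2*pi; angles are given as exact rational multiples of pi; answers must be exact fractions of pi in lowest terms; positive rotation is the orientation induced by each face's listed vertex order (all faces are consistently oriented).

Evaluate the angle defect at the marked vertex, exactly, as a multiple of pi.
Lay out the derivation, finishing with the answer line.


Sum of corner angles at P4: pi
defect = 2*pi - pi

Answer: defect(P4) = pi
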